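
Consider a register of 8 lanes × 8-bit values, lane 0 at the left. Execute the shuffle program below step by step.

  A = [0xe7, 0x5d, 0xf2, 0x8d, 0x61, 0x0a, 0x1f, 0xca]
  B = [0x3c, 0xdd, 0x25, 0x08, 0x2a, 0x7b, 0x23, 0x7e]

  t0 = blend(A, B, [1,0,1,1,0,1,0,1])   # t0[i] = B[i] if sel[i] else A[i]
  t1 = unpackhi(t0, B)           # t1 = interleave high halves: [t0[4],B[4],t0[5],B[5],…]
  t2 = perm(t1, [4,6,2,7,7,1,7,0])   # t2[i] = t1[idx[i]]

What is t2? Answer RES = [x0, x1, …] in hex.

RES = [0x1f, 0x7e, 0x7b, 0x7e, 0x7e, 0x2a, 0x7e, 0x61]

→ t0 |3c|5d|25|08|61|7b|1f|7e|
→ t1 |61|2a|7b|7b|1f|23|7e|7e|
→ t2 |1f|7e|7b|7e|7e|2a|7e|61|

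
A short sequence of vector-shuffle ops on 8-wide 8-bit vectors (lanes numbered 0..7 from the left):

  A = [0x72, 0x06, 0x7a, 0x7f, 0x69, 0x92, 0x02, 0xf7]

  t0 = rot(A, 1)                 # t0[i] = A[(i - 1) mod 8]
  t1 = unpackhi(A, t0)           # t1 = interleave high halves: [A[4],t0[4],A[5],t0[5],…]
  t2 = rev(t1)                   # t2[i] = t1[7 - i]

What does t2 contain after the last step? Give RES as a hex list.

RES = [0x02, 0xf7, 0x92, 0x02, 0x69, 0x92, 0x7f, 0x69]

  t0: f7 72 06 7a 7f 69 92 02
  t1: 69 7f 92 69 02 92 f7 02
  t2: 02 f7 92 02 69 92 7f 69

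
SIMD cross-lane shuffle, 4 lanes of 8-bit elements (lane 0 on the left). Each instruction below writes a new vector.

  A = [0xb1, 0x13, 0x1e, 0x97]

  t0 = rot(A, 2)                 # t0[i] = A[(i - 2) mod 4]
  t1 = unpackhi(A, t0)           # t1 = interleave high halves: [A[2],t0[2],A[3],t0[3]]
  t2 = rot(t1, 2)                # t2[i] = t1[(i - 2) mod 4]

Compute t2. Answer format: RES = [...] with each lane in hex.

RES = [ 0x97  0x13  0x1e  0xb1 ]

t0 = [0x1e, 0x97, 0xb1, 0x13]
t1 = [0x1e, 0xb1, 0x97, 0x13]
t2 = [0x97, 0x13, 0x1e, 0xb1]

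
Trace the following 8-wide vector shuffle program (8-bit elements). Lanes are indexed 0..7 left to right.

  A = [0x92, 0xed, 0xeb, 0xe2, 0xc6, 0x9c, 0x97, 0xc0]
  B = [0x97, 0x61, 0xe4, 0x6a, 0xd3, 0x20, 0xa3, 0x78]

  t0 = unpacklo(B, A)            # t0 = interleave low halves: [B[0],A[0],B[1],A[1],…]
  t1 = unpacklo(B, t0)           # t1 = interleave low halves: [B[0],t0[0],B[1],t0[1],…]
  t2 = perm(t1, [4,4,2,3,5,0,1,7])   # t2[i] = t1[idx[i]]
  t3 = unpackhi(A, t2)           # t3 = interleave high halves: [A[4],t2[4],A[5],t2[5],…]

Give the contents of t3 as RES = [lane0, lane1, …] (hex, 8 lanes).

RES = [ 0xc6  0x61  0x9c  0x97  0x97  0x97  0xc0  0xed ]

t0 = [0x97, 0x92, 0x61, 0xed, 0xe4, 0xeb, 0x6a, 0xe2]
t1 = [0x97, 0x97, 0x61, 0x92, 0xe4, 0x61, 0x6a, 0xed]
t2 = [0xe4, 0xe4, 0x61, 0x92, 0x61, 0x97, 0x97, 0xed]
t3 = [0xc6, 0x61, 0x9c, 0x97, 0x97, 0x97, 0xc0, 0xed]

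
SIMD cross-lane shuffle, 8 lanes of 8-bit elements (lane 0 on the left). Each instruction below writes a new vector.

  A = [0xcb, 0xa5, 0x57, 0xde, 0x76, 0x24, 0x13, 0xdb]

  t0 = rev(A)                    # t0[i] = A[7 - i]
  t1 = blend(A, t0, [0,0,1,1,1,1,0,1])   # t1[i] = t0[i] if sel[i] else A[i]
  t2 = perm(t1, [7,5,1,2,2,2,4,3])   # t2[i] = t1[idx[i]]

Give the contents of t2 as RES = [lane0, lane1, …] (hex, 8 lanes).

  t0: db 13 24 76 de 57 a5 cb
  t1: cb a5 24 76 de 57 13 cb
  t2: cb 57 a5 24 24 24 de 76

RES = [ 0xcb  0x57  0xa5  0x24  0x24  0x24  0xde  0x76 ]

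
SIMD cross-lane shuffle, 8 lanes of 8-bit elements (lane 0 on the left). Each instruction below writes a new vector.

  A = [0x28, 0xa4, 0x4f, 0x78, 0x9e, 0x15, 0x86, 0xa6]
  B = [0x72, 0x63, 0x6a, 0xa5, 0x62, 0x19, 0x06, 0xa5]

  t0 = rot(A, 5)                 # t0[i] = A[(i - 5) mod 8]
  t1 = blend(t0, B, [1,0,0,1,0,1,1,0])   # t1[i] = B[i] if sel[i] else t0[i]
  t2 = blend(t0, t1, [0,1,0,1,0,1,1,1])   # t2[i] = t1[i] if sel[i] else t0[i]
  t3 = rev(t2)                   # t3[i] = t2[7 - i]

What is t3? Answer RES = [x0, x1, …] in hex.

RES = [ 0x4f  0x06  0x19  0xa6  0xa5  0x15  0x9e  0x78 ]

  t0: 78 9e 15 86 a6 28 a4 4f
  t1: 72 9e 15 a5 a6 19 06 4f
  t2: 78 9e 15 a5 a6 19 06 4f
  t3: 4f 06 19 a6 a5 15 9e 78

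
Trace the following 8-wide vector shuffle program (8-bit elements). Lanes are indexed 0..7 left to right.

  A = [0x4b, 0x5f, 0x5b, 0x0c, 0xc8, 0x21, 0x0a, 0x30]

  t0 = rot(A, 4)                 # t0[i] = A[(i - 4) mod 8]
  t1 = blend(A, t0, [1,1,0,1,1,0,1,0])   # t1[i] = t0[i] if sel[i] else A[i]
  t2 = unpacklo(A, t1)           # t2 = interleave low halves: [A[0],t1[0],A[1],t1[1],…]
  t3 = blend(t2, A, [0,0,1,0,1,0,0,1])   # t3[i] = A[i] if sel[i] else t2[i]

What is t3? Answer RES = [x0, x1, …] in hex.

  t0: c8 21 0a 30 4b 5f 5b 0c
  t1: c8 21 5b 30 4b 21 5b 30
  t2: 4b c8 5f 21 5b 5b 0c 30
  t3: 4b c8 5b 21 c8 5b 0c 30

RES = [ 0x4b  0xc8  0x5b  0x21  0xc8  0x5b  0x0c  0x30 ]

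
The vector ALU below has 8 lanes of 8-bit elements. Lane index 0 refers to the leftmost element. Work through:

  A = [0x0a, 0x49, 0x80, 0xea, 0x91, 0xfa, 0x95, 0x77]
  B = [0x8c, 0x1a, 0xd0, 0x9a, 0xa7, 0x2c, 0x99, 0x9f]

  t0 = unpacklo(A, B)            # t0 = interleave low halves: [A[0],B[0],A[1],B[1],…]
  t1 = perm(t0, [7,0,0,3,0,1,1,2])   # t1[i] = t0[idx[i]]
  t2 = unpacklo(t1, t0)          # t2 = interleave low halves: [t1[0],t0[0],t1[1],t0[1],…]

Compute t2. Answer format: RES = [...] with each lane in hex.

RES = [ 0x9a  0x0a  0x0a  0x8c  0x0a  0x49  0x1a  0x1a ]

t0 = [0x0a, 0x8c, 0x49, 0x1a, 0x80, 0xd0, 0xea, 0x9a]
t1 = [0x9a, 0x0a, 0x0a, 0x1a, 0x0a, 0x8c, 0x8c, 0x49]
t2 = [0x9a, 0x0a, 0x0a, 0x8c, 0x0a, 0x49, 0x1a, 0x1a]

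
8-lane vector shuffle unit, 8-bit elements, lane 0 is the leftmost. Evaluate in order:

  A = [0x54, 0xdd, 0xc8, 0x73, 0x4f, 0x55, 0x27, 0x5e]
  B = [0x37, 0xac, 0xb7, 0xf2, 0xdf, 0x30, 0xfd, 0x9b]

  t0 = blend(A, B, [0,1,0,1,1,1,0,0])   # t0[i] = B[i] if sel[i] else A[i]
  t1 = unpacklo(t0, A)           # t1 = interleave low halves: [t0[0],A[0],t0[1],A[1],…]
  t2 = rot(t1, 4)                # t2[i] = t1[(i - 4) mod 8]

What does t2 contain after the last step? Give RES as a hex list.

RES = [ 0xc8  0xc8  0xf2  0x73  0x54  0x54  0xac  0xdd ]

  t0: 54 ac c8 f2 df 30 27 5e
  t1: 54 54 ac dd c8 c8 f2 73
  t2: c8 c8 f2 73 54 54 ac dd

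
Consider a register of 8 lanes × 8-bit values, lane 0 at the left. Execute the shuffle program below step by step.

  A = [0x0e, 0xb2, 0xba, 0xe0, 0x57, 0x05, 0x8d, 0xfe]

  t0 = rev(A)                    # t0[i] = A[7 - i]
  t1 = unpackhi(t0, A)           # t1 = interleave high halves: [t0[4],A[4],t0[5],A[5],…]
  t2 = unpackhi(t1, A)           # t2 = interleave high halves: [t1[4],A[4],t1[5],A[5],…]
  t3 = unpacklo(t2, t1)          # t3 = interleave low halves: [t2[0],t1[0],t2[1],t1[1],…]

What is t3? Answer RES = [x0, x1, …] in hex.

t0 = [0xfe, 0x8d, 0x05, 0x57, 0xe0, 0xba, 0xb2, 0x0e]
t1 = [0xe0, 0x57, 0xba, 0x05, 0xb2, 0x8d, 0x0e, 0xfe]
t2 = [0xb2, 0x57, 0x8d, 0x05, 0x0e, 0x8d, 0xfe, 0xfe]
t3 = [0xb2, 0xe0, 0x57, 0x57, 0x8d, 0xba, 0x05, 0x05]

RES = [ 0xb2  0xe0  0x57  0x57  0x8d  0xba  0x05  0x05 ]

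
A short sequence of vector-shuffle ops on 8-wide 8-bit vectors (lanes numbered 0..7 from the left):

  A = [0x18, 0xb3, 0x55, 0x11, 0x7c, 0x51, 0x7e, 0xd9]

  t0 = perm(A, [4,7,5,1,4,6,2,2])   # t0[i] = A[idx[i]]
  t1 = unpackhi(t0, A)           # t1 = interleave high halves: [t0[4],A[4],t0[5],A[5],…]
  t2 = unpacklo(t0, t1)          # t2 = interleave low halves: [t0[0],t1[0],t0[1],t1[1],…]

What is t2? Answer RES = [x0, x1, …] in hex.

RES = [ 0x7c  0x7c  0xd9  0x7c  0x51  0x7e  0xb3  0x51 ]

  t0: 7c d9 51 b3 7c 7e 55 55
  t1: 7c 7c 7e 51 55 7e 55 d9
  t2: 7c 7c d9 7c 51 7e b3 51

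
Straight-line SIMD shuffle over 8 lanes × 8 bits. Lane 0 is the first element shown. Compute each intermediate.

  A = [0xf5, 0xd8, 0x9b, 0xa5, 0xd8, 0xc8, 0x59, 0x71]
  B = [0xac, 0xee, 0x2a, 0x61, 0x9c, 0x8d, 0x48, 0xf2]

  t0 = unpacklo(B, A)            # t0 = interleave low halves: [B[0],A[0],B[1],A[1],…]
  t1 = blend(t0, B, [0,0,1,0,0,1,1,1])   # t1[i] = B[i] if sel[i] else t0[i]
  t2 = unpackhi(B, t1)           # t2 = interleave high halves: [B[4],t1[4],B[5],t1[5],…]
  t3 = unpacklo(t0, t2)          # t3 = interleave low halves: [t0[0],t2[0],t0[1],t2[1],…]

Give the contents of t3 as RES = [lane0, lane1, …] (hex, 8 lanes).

  t0: ac f5 ee d8 2a 9b 61 a5
  t1: ac f5 2a d8 2a 8d 48 f2
  t2: 9c 2a 8d 8d 48 48 f2 f2
  t3: ac 9c f5 2a ee 8d d8 8d

RES = [ 0xac  0x9c  0xf5  0x2a  0xee  0x8d  0xd8  0x8d ]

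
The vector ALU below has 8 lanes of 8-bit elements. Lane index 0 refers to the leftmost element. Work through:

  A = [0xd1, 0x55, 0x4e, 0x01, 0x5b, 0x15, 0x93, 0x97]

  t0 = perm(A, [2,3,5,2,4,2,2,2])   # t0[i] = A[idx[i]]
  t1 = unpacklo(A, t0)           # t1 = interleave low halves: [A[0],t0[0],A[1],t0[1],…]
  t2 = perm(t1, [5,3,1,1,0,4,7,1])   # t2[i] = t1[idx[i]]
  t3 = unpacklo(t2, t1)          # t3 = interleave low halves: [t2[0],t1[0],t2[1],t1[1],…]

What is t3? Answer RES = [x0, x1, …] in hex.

RES = [ 0x15  0xd1  0x01  0x4e  0x4e  0x55  0x4e  0x01 ]

t0 = [0x4e, 0x01, 0x15, 0x4e, 0x5b, 0x4e, 0x4e, 0x4e]
t1 = [0xd1, 0x4e, 0x55, 0x01, 0x4e, 0x15, 0x01, 0x4e]
t2 = [0x15, 0x01, 0x4e, 0x4e, 0xd1, 0x4e, 0x4e, 0x4e]
t3 = [0x15, 0xd1, 0x01, 0x4e, 0x4e, 0x55, 0x4e, 0x01]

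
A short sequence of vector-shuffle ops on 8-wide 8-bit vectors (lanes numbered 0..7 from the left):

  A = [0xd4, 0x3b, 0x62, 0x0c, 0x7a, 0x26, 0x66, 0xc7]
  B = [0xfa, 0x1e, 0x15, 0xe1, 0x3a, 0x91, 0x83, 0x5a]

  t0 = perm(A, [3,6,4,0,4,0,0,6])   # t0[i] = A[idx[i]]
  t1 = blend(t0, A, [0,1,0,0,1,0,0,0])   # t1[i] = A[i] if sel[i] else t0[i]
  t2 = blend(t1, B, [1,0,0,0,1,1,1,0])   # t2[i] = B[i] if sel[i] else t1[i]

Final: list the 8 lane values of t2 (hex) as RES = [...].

RES = [0xfa, 0x3b, 0x7a, 0xd4, 0x3a, 0x91, 0x83, 0x66]

→ t0 |0c|66|7a|d4|7a|d4|d4|66|
→ t1 |0c|3b|7a|d4|7a|d4|d4|66|
→ t2 |fa|3b|7a|d4|3a|91|83|66|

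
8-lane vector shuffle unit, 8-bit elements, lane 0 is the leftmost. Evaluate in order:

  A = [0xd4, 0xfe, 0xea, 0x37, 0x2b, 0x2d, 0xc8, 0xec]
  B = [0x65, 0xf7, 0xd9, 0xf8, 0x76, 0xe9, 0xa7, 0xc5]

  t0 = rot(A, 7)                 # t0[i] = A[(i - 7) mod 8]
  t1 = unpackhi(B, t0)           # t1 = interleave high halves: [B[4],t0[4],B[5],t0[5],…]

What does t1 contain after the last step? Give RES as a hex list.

  t0: fe ea 37 2b 2d c8 ec d4
  t1: 76 2d e9 c8 a7 ec c5 d4

RES = [ 0x76  0x2d  0xe9  0xc8  0xa7  0xec  0xc5  0xd4 ]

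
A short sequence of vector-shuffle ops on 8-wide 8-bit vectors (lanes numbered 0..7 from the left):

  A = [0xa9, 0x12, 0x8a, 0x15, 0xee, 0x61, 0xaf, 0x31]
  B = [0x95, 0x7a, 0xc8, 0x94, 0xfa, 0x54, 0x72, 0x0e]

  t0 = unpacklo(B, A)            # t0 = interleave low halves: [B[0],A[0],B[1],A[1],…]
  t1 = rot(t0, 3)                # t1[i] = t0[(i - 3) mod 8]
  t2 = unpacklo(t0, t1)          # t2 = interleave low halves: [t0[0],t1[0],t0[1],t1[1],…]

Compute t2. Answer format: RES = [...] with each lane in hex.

t0 = [0x95, 0xa9, 0x7a, 0x12, 0xc8, 0x8a, 0x94, 0x15]
t1 = [0x8a, 0x94, 0x15, 0x95, 0xa9, 0x7a, 0x12, 0xc8]
t2 = [0x95, 0x8a, 0xa9, 0x94, 0x7a, 0x15, 0x12, 0x95]

RES = [0x95, 0x8a, 0xa9, 0x94, 0x7a, 0x15, 0x12, 0x95]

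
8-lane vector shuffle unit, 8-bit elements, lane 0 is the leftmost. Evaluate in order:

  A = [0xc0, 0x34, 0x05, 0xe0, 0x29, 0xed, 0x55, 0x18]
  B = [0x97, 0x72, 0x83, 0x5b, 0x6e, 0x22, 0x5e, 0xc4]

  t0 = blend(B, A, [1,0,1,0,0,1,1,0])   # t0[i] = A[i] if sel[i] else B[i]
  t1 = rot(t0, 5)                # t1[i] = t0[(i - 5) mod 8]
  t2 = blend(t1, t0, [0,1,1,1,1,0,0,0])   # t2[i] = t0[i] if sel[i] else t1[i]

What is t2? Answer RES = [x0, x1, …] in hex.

RES = [0x5b, 0x72, 0x05, 0x5b, 0x6e, 0xc0, 0x72, 0x05]

→ t0 |c0|72|05|5b|6e|ed|55|c4|
→ t1 |5b|6e|ed|55|c4|c0|72|05|
→ t2 |5b|72|05|5b|6e|c0|72|05|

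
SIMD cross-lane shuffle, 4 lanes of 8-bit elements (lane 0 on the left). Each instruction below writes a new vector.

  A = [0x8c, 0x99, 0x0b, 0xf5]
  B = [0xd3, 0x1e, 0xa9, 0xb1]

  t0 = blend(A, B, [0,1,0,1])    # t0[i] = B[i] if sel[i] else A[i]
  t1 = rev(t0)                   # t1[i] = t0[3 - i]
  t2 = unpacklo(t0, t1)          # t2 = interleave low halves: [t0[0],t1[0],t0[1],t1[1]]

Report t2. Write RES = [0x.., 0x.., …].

t0 = [0x8c, 0x1e, 0x0b, 0xb1]
t1 = [0xb1, 0x0b, 0x1e, 0x8c]
t2 = [0x8c, 0xb1, 0x1e, 0x0b]

RES = [ 0x8c  0xb1  0x1e  0x0b ]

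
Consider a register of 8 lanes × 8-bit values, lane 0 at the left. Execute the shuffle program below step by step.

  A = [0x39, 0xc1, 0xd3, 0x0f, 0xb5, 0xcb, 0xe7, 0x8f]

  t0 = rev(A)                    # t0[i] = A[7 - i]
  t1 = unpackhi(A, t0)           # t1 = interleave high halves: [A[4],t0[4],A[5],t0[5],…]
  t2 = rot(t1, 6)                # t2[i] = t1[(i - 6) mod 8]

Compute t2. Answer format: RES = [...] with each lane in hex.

→ t0 |8f|e7|cb|b5|0f|d3|c1|39|
→ t1 |b5|0f|cb|d3|e7|c1|8f|39|
→ t2 |cb|d3|e7|c1|8f|39|b5|0f|

RES = [0xcb, 0xd3, 0xe7, 0xc1, 0x8f, 0x39, 0xb5, 0x0f]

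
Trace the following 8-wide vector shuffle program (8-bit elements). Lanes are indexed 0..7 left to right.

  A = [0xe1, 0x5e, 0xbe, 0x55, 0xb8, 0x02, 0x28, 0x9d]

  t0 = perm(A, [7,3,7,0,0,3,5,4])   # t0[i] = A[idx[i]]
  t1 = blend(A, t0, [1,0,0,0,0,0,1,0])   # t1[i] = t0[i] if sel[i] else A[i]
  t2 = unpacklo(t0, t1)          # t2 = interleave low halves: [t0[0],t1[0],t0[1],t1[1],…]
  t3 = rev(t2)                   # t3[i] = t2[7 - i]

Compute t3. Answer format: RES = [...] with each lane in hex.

→ t0 |9d|55|9d|e1|e1|55|02|b8|
→ t1 |9d|5e|be|55|b8|02|02|9d|
→ t2 |9d|9d|55|5e|9d|be|e1|55|
→ t3 |55|e1|be|9d|5e|55|9d|9d|

RES = [ 0x55  0xe1  0xbe  0x9d  0x5e  0x55  0x9d  0x9d ]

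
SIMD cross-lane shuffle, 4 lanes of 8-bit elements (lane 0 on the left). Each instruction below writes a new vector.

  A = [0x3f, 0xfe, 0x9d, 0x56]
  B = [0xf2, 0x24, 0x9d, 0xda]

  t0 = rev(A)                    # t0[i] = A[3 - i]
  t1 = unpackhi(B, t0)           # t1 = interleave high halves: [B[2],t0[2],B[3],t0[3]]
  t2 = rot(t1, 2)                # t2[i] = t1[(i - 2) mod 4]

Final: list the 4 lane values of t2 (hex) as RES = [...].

t0 = [0x56, 0x9d, 0xfe, 0x3f]
t1 = [0x9d, 0xfe, 0xda, 0x3f]
t2 = [0xda, 0x3f, 0x9d, 0xfe]

RES = [0xda, 0x3f, 0x9d, 0xfe]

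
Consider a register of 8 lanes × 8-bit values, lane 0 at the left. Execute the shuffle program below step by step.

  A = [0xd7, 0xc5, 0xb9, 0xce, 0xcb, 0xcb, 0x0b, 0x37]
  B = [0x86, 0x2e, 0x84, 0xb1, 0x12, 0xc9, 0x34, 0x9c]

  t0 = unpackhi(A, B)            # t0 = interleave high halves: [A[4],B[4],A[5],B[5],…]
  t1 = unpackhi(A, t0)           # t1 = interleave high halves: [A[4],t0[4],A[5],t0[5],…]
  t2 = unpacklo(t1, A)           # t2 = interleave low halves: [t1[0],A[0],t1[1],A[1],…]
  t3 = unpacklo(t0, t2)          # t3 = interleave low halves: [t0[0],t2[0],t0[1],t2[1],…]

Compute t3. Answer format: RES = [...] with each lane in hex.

→ t0 |cb|12|cb|c9|0b|34|37|9c|
→ t1 |cb|0b|cb|34|0b|37|37|9c|
→ t2 |cb|d7|0b|c5|cb|b9|34|ce|
→ t3 |cb|cb|12|d7|cb|0b|c9|c5|

RES = [ 0xcb  0xcb  0x12  0xd7  0xcb  0x0b  0xc9  0xc5 ]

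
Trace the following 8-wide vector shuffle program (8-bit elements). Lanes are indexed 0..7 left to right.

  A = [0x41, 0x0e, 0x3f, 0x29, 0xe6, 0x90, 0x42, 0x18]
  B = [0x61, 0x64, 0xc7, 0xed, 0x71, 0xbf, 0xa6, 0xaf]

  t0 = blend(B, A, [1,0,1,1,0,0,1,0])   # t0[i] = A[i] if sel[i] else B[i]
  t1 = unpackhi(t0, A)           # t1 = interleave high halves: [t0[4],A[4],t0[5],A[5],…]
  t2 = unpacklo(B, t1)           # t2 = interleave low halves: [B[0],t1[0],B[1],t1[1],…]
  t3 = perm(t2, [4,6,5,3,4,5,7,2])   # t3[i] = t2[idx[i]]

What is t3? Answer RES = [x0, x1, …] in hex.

RES = [ 0xc7  0xed  0xbf  0xe6  0xc7  0xbf  0x90  0x64 ]

→ t0 |41|64|3f|29|71|bf|42|af|
→ t1 |71|e6|bf|90|42|42|af|18|
→ t2 |61|71|64|e6|c7|bf|ed|90|
→ t3 |c7|ed|bf|e6|c7|bf|90|64|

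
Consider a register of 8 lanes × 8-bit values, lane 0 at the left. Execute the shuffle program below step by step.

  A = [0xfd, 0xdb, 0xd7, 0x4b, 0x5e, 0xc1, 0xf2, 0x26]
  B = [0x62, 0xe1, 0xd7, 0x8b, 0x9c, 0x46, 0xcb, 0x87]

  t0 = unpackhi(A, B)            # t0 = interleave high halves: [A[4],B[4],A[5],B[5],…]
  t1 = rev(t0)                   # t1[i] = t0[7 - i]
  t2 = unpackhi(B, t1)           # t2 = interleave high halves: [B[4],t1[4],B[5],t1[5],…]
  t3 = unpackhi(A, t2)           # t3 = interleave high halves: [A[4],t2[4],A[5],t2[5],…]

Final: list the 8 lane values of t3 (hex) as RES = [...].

→ t0 |5e|9c|c1|46|f2|cb|26|87|
→ t1 |87|26|cb|f2|46|c1|9c|5e|
→ t2 |9c|46|46|c1|cb|9c|87|5e|
→ t3 |5e|cb|c1|9c|f2|87|26|5e|

RES = [0x5e, 0xcb, 0xc1, 0x9c, 0xf2, 0x87, 0x26, 0x5e]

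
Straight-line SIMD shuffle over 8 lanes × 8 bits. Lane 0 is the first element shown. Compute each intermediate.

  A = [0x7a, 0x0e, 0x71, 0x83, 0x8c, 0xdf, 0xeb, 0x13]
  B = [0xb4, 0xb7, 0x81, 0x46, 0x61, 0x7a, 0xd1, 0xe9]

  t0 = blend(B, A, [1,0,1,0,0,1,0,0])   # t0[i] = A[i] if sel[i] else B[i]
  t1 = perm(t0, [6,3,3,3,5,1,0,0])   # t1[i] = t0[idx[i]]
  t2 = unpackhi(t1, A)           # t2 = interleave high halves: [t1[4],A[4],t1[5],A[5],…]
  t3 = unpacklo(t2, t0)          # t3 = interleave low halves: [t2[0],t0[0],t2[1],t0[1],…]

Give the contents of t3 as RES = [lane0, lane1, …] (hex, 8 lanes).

t0 = [0x7a, 0xb7, 0x71, 0x46, 0x61, 0xdf, 0xd1, 0xe9]
t1 = [0xd1, 0x46, 0x46, 0x46, 0xdf, 0xb7, 0x7a, 0x7a]
t2 = [0xdf, 0x8c, 0xb7, 0xdf, 0x7a, 0xeb, 0x7a, 0x13]
t3 = [0xdf, 0x7a, 0x8c, 0xb7, 0xb7, 0x71, 0xdf, 0x46]

RES = [0xdf, 0x7a, 0x8c, 0xb7, 0xb7, 0x71, 0xdf, 0x46]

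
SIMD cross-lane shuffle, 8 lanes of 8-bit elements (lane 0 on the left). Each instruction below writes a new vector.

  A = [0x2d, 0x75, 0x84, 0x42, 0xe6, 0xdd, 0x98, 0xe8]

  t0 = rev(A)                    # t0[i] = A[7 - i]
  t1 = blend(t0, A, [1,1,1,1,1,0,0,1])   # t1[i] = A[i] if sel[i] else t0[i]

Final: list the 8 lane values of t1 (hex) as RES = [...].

t0 = [0xe8, 0x98, 0xdd, 0xe6, 0x42, 0x84, 0x75, 0x2d]
t1 = [0x2d, 0x75, 0x84, 0x42, 0xe6, 0x84, 0x75, 0xe8]

RES = [ 0x2d  0x75  0x84  0x42  0xe6  0x84  0x75  0xe8 ]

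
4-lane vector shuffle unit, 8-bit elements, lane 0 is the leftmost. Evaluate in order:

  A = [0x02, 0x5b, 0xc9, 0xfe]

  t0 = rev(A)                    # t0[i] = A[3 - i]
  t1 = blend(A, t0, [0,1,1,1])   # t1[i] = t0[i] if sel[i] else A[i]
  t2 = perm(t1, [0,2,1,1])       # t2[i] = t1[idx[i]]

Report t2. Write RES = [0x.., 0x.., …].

RES = [ 0x02  0x5b  0xc9  0xc9 ]

→ t0 |fe|c9|5b|02|
→ t1 |02|c9|5b|02|
→ t2 |02|5b|c9|c9|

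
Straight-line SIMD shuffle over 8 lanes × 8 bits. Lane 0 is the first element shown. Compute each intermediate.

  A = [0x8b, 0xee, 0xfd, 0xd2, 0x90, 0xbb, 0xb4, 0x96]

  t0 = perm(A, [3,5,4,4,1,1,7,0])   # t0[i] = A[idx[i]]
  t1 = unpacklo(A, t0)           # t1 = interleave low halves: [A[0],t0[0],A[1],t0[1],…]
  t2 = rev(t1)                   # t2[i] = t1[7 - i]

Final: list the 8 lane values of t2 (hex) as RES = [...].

RES = [0x90, 0xd2, 0x90, 0xfd, 0xbb, 0xee, 0xd2, 0x8b]

t0 = [0xd2, 0xbb, 0x90, 0x90, 0xee, 0xee, 0x96, 0x8b]
t1 = [0x8b, 0xd2, 0xee, 0xbb, 0xfd, 0x90, 0xd2, 0x90]
t2 = [0x90, 0xd2, 0x90, 0xfd, 0xbb, 0xee, 0xd2, 0x8b]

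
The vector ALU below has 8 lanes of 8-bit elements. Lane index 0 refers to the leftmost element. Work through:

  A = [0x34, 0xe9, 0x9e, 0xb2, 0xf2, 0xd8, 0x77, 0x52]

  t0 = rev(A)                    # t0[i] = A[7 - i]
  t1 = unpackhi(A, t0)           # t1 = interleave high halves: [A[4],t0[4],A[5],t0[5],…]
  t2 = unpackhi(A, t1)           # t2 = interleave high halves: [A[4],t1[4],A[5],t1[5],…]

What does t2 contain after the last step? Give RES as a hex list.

RES = [ 0xf2  0x77  0xd8  0xe9  0x77  0x52  0x52  0x34 ]

  t0: 52 77 d8 f2 b2 9e e9 34
  t1: f2 b2 d8 9e 77 e9 52 34
  t2: f2 77 d8 e9 77 52 52 34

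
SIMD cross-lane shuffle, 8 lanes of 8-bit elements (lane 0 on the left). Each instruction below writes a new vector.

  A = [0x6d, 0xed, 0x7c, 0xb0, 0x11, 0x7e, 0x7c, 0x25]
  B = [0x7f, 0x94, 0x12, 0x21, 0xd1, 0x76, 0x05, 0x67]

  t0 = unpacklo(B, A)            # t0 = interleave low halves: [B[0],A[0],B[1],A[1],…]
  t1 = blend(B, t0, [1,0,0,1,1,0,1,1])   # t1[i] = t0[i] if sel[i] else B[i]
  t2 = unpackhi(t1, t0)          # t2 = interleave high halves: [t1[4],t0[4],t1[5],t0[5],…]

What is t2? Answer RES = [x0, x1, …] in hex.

RES = [0x12, 0x12, 0x76, 0x7c, 0x21, 0x21, 0xb0, 0xb0]

→ t0 |7f|6d|94|ed|12|7c|21|b0|
→ t1 |7f|94|12|ed|12|76|21|b0|
→ t2 |12|12|76|7c|21|21|b0|b0|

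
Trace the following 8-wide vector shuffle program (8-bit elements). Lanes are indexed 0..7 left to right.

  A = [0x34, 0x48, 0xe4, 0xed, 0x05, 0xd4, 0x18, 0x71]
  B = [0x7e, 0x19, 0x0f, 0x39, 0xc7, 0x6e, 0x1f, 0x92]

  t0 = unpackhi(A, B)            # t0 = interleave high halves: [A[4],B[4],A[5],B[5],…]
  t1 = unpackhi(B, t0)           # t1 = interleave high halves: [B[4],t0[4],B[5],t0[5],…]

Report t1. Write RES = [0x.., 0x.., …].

RES = [ 0xc7  0x18  0x6e  0x1f  0x1f  0x71  0x92  0x92 ]

  t0: 05 c7 d4 6e 18 1f 71 92
  t1: c7 18 6e 1f 1f 71 92 92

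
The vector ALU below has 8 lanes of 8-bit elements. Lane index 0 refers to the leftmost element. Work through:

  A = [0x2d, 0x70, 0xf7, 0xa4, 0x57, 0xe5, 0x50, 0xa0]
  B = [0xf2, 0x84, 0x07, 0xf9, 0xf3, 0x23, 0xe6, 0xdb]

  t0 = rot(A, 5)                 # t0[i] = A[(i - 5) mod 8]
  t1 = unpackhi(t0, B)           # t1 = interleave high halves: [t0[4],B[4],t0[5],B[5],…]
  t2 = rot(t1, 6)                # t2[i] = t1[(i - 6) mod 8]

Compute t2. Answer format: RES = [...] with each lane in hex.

RES = [ 0x2d  0x23  0x70  0xe6  0xf7  0xdb  0xa0  0xf3 ]

→ t0 |a4|57|e5|50|a0|2d|70|f7|
→ t1 |a0|f3|2d|23|70|e6|f7|db|
→ t2 |2d|23|70|e6|f7|db|a0|f3|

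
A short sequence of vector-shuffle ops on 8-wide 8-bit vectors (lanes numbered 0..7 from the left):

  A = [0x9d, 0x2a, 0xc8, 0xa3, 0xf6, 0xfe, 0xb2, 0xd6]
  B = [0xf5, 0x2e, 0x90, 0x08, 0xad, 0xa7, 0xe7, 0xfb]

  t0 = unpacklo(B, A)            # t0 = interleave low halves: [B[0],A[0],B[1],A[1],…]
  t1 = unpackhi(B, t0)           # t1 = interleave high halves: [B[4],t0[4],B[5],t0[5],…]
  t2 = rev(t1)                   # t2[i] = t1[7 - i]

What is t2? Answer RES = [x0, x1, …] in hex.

t0 = [0xf5, 0x9d, 0x2e, 0x2a, 0x90, 0xc8, 0x08, 0xa3]
t1 = [0xad, 0x90, 0xa7, 0xc8, 0xe7, 0x08, 0xfb, 0xa3]
t2 = [0xa3, 0xfb, 0x08, 0xe7, 0xc8, 0xa7, 0x90, 0xad]

RES = [ 0xa3  0xfb  0x08  0xe7  0xc8  0xa7  0x90  0xad ]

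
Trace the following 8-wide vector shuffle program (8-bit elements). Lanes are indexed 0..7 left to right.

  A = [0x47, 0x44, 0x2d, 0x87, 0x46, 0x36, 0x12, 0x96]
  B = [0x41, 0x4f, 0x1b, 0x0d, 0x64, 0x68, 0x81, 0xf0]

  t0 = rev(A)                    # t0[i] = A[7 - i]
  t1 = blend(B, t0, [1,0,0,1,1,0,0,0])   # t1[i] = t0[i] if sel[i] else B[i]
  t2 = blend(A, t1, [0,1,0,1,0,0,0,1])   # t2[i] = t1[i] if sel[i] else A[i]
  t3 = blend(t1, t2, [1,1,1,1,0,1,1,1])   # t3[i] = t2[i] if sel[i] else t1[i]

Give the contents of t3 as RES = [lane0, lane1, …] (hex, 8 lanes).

t0 = [0x96, 0x12, 0x36, 0x46, 0x87, 0x2d, 0x44, 0x47]
t1 = [0x96, 0x4f, 0x1b, 0x46, 0x87, 0x68, 0x81, 0xf0]
t2 = [0x47, 0x4f, 0x2d, 0x46, 0x46, 0x36, 0x12, 0xf0]
t3 = [0x47, 0x4f, 0x2d, 0x46, 0x87, 0x36, 0x12, 0xf0]

RES = [ 0x47  0x4f  0x2d  0x46  0x87  0x36  0x12  0xf0 ]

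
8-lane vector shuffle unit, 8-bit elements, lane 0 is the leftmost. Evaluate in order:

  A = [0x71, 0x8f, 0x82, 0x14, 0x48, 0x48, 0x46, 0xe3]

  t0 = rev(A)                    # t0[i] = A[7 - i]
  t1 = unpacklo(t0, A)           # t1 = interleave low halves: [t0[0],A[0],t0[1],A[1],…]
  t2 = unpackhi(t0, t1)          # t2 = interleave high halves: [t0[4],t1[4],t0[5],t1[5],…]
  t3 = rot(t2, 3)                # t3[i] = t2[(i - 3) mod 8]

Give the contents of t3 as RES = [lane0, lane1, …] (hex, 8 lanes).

t0 = [0xe3, 0x46, 0x48, 0x48, 0x14, 0x82, 0x8f, 0x71]
t1 = [0xe3, 0x71, 0x46, 0x8f, 0x48, 0x82, 0x48, 0x14]
t2 = [0x14, 0x48, 0x82, 0x82, 0x8f, 0x48, 0x71, 0x14]
t3 = [0x48, 0x71, 0x14, 0x14, 0x48, 0x82, 0x82, 0x8f]

RES = [0x48, 0x71, 0x14, 0x14, 0x48, 0x82, 0x82, 0x8f]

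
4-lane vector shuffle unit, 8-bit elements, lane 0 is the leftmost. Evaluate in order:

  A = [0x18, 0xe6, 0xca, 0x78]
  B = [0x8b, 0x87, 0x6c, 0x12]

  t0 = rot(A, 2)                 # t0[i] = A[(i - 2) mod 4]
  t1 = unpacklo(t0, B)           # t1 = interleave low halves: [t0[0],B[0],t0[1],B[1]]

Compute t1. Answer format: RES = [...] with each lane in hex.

RES = [0xca, 0x8b, 0x78, 0x87]

t0 = [0xca, 0x78, 0x18, 0xe6]
t1 = [0xca, 0x8b, 0x78, 0x87]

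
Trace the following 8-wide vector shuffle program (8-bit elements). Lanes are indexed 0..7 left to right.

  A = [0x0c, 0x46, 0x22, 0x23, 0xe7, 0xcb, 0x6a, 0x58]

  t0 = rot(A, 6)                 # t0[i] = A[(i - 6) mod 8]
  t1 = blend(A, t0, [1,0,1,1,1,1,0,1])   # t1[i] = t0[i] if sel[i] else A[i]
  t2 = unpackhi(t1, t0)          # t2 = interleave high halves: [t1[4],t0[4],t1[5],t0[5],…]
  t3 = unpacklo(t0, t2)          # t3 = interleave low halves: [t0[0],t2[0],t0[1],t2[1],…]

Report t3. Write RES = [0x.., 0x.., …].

RES = [ 0x22  0x6a  0x23  0x6a  0xe7  0x58  0xcb  0x58 ]

  t0: 22 23 e7 cb 6a 58 0c 46
  t1: 22 46 e7 cb 6a 58 6a 46
  t2: 6a 6a 58 58 6a 0c 46 46
  t3: 22 6a 23 6a e7 58 cb 58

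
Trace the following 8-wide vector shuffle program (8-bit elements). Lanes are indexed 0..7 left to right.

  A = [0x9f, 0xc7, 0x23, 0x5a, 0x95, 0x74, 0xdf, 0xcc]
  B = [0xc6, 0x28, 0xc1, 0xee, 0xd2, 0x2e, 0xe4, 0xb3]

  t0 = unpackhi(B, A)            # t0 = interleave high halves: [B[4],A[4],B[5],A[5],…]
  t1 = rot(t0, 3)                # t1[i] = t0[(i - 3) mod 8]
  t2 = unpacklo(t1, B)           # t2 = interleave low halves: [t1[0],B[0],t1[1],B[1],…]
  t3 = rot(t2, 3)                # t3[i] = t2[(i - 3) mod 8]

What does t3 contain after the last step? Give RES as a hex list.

  t0: d2 95 2e 74 e4 df b3 cc
  t1: df b3 cc d2 95 2e 74 e4
  t2: df c6 b3 28 cc c1 d2 ee
  t3: c1 d2 ee df c6 b3 28 cc

RES = [ 0xc1  0xd2  0xee  0xdf  0xc6  0xb3  0x28  0xcc ]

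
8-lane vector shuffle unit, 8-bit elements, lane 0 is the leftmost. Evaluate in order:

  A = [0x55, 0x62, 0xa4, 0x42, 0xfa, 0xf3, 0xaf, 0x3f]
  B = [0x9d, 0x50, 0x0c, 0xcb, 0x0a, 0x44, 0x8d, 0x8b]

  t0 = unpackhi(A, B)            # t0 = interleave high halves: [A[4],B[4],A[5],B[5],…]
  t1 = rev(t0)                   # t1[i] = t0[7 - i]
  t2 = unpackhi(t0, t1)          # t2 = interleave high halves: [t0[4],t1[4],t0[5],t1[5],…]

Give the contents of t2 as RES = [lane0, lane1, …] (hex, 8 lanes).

RES = [0xaf, 0x44, 0x8d, 0xf3, 0x3f, 0x0a, 0x8b, 0xfa]

  t0: fa 0a f3 44 af 8d 3f 8b
  t1: 8b 3f 8d af 44 f3 0a fa
  t2: af 44 8d f3 3f 0a 8b fa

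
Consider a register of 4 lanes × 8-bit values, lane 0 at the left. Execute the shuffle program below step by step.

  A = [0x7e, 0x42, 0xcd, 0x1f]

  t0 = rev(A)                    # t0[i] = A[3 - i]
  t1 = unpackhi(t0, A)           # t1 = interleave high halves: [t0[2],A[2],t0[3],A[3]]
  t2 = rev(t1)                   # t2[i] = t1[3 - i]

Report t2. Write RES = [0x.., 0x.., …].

t0 = [0x1f, 0xcd, 0x42, 0x7e]
t1 = [0x42, 0xcd, 0x7e, 0x1f]
t2 = [0x1f, 0x7e, 0xcd, 0x42]

RES = [ 0x1f  0x7e  0xcd  0x42 ]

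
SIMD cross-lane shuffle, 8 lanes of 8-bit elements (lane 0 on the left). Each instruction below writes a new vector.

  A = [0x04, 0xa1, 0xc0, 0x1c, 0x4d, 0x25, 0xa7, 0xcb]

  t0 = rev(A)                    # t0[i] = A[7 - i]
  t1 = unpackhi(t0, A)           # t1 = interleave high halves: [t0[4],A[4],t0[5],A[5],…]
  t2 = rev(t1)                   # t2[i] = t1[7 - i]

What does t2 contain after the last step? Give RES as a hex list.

  t0: cb a7 25 4d 1c c0 a1 04
  t1: 1c 4d c0 25 a1 a7 04 cb
  t2: cb 04 a7 a1 25 c0 4d 1c

RES = [0xcb, 0x04, 0xa7, 0xa1, 0x25, 0xc0, 0x4d, 0x1c]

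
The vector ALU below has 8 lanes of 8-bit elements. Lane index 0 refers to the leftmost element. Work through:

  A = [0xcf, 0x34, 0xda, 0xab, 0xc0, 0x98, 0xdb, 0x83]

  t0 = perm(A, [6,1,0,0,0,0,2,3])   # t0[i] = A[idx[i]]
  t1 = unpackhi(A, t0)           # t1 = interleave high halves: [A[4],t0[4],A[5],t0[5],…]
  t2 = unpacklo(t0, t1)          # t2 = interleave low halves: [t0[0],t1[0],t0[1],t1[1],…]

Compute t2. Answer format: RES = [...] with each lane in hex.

RES = [0xdb, 0xc0, 0x34, 0xcf, 0xcf, 0x98, 0xcf, 0xcf]

  t0: db 34 cf cf cf cf da ab
  t1: c0 cf 98 cf db da 83 ab
  t2: db c0 34 cf cf 98 cf cf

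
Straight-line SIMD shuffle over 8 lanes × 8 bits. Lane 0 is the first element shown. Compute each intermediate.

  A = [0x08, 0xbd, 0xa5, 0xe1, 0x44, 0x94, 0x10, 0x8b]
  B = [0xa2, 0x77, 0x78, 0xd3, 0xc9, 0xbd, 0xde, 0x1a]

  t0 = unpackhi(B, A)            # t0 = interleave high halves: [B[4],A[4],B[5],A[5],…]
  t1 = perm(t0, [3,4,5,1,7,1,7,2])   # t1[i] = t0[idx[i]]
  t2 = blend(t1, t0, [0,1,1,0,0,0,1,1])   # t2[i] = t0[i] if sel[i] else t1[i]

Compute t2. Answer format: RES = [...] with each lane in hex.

→ t0 |c9|44|bd|94|de|10|1a|8b|
→ t1 |94|de|10|44|8b|44|8b|bd|
→ t2 |94|44|bd|44|8b|44|1a|8b|

RES = [0x94, 0x44, 0xbd, 0x44, 0x8b, 0x44, 0x1a, 0x8b]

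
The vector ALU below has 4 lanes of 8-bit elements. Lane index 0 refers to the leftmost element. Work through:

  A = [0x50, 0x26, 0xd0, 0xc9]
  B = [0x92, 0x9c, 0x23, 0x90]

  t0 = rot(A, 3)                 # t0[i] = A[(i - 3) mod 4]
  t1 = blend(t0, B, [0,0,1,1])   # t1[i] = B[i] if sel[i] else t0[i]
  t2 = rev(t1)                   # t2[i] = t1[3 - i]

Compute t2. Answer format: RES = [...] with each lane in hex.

RES = [0x90, 0x23, 0xd0, 0x26]

t0 = [0x26, 0xd0, 0xc9, 0x50]
t1 = [0x26, 0xd0, 0x23, 0x90]
t2 = [0x90, 0x23, 0xd0, 0x26]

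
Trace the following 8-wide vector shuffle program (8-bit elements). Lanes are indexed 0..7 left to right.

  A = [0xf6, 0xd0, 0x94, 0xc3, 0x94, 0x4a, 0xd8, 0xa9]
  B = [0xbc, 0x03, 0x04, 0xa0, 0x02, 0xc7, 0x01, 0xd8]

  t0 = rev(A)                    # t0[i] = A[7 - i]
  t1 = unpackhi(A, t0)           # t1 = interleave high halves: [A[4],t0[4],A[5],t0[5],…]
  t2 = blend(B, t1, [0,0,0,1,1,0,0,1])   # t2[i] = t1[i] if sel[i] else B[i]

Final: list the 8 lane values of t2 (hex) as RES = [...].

RES = [ 0xbc  0x03  0x04  0x94  0xd8  0xc7  0x01  0xf6 ]

  t0: a9 d8 4a 94 c3 94 d0 f6
  t1: 94 c3 4a 94 d8 d0 a9 f6
  t2: bc 03 04 94 d8 c7 01 f6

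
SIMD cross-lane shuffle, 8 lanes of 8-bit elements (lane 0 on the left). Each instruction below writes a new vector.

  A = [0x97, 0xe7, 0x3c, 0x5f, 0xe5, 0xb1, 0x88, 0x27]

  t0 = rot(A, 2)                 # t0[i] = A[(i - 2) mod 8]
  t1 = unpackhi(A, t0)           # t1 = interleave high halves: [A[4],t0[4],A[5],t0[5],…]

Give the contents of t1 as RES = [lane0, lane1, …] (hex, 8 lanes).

RES = [ 0xe5  0x3c  0xb1  0x5f  0x88  0xe5  0x27  0xb1 ]

t0 = [0x88, 0x27, 0x97, 0xe7, 0x3c, 0x5f, 0xe5, 0xb1]
t1 = [0xe5, 0x3c, 0xb1, 0x5f, 0x88, 0xe5, 0x27, 0xb1]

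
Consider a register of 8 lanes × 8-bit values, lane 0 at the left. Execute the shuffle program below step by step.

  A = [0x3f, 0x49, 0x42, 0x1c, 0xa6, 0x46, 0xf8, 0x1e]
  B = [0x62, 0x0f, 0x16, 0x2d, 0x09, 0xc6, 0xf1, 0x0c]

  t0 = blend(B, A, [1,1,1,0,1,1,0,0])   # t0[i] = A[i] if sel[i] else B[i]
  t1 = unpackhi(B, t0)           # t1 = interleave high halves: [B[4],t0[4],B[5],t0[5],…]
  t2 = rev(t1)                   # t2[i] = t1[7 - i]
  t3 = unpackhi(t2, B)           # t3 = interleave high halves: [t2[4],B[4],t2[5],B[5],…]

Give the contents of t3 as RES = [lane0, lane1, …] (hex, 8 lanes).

→ t0 |3f|49|42|2d|a6|46|f1|0c|
→ t1 |09|a6|c6|46|f1|f1|0c|0c|
→ t2 |0c|0c|f1|f1|46|c6|a6|09|
→ t3 |46|09|c6|c6|a6|f1|09|0c|

RES = [0x46, 0x09, 0xc6, 0xc6, 0xa6, 0xf1, 0x09, 0x0c]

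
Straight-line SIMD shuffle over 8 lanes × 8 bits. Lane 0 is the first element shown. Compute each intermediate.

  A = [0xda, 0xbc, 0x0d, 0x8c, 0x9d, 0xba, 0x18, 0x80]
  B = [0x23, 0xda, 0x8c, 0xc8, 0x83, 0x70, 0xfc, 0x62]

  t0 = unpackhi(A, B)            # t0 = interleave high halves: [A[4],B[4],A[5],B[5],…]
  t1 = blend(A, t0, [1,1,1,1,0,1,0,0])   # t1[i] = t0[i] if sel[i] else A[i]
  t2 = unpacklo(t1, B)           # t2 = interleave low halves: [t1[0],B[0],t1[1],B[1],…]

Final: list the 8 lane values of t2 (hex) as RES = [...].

→ t0 |9d|83|ba|70|18|fc|80|62|
→ t1 |9d|83|ba|70|9d|fc|18|80|
→ t2 |9d|23|83|da|ba|8c|70|c8|

RES = [ 0x9d  0x23  0x83  0xda  0xba  0x8c  0x70  0xc8 ]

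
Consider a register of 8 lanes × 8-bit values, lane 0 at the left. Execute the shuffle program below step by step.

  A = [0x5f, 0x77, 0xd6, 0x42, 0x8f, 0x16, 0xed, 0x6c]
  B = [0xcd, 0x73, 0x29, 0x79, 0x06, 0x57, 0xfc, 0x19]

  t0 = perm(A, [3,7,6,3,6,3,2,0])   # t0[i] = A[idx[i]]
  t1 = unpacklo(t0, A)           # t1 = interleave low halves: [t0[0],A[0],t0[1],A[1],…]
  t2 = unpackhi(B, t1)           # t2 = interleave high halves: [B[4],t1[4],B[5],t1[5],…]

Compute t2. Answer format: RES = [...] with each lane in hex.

RES = [0x06, 0xed, 0x57, 0xd6, 0xfc, 0x42, 0x19, 0x42]

  t0: 42 6c ed 42 ed 42 d6 5f
  t1: 42 5f 6c 77 ed d6 42 42
  t2: 06 ed 57 d6 fc 42 19 42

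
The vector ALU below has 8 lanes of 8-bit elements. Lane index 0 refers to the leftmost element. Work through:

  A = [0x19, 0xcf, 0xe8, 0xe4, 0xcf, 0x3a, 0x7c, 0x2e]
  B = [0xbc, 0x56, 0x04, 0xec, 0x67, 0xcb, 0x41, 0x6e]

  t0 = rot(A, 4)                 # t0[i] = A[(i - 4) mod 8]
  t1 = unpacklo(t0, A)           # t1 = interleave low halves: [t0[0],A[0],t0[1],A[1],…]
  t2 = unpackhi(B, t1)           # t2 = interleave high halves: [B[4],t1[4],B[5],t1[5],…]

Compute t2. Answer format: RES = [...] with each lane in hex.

→ t0 |cf|3a|7c|2e|19|cf|e8|e4|
→ t1 |cf|19|3a|cf|7c|e8|2e|e4|
→ t2 |67|7c|cb|e8|41|2e|6e|e4|

RES = [ 0x67  0x7c  0xcb  0xe8  0x41  0x2e  0x6e  0xe4 ]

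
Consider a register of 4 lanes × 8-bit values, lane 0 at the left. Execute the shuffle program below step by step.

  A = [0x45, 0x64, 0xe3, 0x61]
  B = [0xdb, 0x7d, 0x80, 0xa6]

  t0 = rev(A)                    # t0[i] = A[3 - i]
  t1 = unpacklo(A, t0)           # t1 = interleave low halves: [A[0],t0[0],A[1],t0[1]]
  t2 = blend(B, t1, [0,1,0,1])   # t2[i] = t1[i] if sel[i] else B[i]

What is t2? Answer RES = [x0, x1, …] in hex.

→ t0 |61|e3|64|45|
→ t1 |45|61|64|e3|
→ t2 |db|61|80|e3|

RES = [0xdb, 0x61, 0x80, 0xe3]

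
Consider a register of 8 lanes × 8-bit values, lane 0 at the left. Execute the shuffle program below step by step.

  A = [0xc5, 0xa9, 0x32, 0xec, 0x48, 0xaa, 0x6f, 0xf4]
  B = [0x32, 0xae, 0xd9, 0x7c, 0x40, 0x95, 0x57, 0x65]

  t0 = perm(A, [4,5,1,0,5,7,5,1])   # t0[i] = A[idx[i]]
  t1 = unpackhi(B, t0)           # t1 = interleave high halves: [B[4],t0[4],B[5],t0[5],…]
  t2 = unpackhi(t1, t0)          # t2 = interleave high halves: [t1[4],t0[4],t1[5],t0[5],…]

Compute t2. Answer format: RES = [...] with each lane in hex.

RES = [0x57, 0xaa, 0xaa, 0xf4, 0x65, 0xaa, 0xa9, 0xa9]

→ t0 |48|aa|a9|c5|aa|f4|aa|a9|
→ t1 |40|aa|95|f4|57|aa|65|a9|
→ t2 |57|aa|aa|f4|65|aa|a9|a9|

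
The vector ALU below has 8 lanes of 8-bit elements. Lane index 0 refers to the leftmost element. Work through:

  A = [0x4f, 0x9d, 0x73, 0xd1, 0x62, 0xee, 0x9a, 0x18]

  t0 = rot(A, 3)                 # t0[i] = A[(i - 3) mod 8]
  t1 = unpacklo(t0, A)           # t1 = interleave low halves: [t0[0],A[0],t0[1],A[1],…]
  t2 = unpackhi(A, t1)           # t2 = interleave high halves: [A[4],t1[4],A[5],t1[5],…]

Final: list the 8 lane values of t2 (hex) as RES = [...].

  t0: ee 9a 18 4f 9d 73 d1 62
  t1: ee 4f 9a 9d 18 73 4f d1
  t2: 62 18 ee 73 9a 4f 18 d1

RES = [0x62, 0x18, 0xee, 0x73, 0x9a, 0x4f, 0x18, 0xd1]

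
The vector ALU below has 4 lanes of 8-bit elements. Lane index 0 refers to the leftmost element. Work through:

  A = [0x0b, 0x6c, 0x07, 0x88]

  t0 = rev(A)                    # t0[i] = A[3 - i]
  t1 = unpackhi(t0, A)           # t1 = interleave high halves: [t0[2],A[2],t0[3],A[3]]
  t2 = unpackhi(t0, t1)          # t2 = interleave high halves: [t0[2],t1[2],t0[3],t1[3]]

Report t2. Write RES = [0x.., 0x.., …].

RES = [0x6c, 0x0b, 0x0b, 0x88]

t0 = [0x88, 0x07, 0x6c, 0x0b]
t1 = [0x6c, 0x07, 0x0b, 0x88]
t2 = [0x6c, 0x0b, 0x0b, 0x88]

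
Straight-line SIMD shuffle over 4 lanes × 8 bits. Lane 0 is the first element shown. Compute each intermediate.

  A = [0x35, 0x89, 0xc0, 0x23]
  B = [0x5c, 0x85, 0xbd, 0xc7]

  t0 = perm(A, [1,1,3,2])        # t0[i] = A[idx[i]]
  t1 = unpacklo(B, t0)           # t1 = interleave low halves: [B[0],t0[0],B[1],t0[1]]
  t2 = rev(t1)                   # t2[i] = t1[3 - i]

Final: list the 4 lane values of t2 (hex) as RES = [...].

→ t0 |89|89|23|c0|
→ t1 |5c|89|85|89|
→ t2 |89|85|89|5c|

RES = [ 0x89  0x85  0x89  0x5c ]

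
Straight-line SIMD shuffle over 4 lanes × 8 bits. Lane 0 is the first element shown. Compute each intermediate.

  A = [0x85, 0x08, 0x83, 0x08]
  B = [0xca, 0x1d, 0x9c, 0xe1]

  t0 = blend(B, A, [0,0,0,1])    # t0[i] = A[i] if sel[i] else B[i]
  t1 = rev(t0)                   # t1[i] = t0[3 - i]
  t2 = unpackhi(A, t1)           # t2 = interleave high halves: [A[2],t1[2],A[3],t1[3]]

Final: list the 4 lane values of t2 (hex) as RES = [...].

t0 = [0xca, 0x1d, 0x9c, 0x08]
t1 = [0x08, 0x9c, 0x1d, 0xca]
t2 = [0x83, 0x1d, 0x08, 0xca]

RES = [0x83, 0x1d, 0x08, 0xca]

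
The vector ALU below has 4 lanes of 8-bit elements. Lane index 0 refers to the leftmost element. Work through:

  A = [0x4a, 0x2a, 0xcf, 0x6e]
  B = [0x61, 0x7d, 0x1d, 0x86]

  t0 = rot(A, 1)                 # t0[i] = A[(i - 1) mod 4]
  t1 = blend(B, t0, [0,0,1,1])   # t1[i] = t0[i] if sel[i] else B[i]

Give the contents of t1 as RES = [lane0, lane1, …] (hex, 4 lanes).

RES = [ 0x61  0x7d  0x2a  0xcf ]

  t0: 6e 4a 2a cf
  t1: 61 7d 2a cf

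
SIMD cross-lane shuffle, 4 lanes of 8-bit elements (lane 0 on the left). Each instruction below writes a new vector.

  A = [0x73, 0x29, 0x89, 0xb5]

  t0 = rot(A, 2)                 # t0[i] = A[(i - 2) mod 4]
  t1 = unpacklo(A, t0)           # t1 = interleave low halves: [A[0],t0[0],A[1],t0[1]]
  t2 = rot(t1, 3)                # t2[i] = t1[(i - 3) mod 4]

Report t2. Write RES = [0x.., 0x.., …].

RES = [0x89, 0x29, 0xb5, 0x73]

  t0: 89 b5 73 29
  t1: 73 89 29 b5
  t2: 89 29 b5 73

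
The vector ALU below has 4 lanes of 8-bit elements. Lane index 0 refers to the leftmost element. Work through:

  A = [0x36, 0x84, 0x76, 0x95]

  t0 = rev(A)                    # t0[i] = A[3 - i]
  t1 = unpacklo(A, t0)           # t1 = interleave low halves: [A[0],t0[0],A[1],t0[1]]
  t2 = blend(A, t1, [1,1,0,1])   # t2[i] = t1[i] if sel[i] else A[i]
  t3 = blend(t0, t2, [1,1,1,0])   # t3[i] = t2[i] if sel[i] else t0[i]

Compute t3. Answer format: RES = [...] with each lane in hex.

t0 = [0x95, 0x76, 0x84, 0x36]
t1 = [0x36, 0x95, 0x84, 0x76]
t2 = [0x36, 0x95, 0x76, 0x76]
t3 = [0x36, 0x95, 0x76, 0x36]

RES = [ 0x36  0x95  0x76  0x36 ]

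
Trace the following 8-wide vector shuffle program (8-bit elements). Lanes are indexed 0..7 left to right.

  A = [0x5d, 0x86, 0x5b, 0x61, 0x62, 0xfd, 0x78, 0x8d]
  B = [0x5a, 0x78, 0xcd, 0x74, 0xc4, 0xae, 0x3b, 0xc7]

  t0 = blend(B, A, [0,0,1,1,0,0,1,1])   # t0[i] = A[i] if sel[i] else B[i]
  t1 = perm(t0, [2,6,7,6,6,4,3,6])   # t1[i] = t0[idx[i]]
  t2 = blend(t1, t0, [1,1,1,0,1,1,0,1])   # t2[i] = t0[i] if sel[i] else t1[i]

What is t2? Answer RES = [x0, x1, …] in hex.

t0 = [0x5a, 0x78, 0x5b, 0x61, 0xc4, 0xae, 0x78, 0x8d]
t1 = [0x5b, 0x78, 0x8d, 0x78, 0x78, 0xc4, 0x61, 0x78]
t2 = [0x5a, 0x78, 0x5b, 0x78, 0xc4, 0xae, 0x61, 0x8d]

RES = [ 0x5a  0x78  0x5b  0x78  0xc4  0xae  0x61  0x8d ]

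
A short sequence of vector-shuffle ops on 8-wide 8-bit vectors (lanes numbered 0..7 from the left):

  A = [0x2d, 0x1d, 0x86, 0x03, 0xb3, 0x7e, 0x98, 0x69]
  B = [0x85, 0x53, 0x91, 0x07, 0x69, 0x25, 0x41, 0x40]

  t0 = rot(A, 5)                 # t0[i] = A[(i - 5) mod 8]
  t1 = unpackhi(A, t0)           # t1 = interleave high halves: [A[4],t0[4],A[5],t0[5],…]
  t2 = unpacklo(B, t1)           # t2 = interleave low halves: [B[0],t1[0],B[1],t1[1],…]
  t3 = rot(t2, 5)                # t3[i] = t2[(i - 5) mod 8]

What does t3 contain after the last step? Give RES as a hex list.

RES = [0x69, 0x91, 0x7e, 0x07, 0x2d, 0x85, 0xb3, 0x53]

→ t0 |03|b3|7e|98|69|2d|1d|86|
→ t1 |b3|69|7e|2d|98|1d|69|86|
→ t2 |85|b3|53|69|91|7e|07|2d|
→ t3 |69|91|7e|07|2d|85|b3|53|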